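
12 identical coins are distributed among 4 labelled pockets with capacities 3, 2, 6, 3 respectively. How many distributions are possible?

Ignoring the caps, the number of non-negative solutions to x_1+…+x_4 = 12 is C(15,3) = 455.
Subtract solutions that violate a single cap (substitute x_i' = x_i − (cap_i+1)): x_1 ≥ 4 gives C(11,3) = 165; x_2 ≥ 3 gives C(12,3) = 220; x_3 ≥ 7 gives C(8,3) = 56; x_4 ≥ 4 gives C(11,3) = 165. Together 606.
Add back pairs where two caps are both exceeded: 56 + 4 + 35 + 10 + 56 + 4 = 165.
Subtract triples: 0 + 4 + 0 + 0 = 4.
By inclusion–exclusion the count is 455 − 606 + 165 − 4 = 10.

10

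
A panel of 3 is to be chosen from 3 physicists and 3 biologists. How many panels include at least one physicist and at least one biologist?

18

Total 3-person selections from all 6: C(6,3) = 20.
Subtract selections that omit an entire group: no physicists → C(3,3) = 1; no biologists → C(3,3) = 1.
Both groups omitted at once is impossible, so 20 − 2 = 18.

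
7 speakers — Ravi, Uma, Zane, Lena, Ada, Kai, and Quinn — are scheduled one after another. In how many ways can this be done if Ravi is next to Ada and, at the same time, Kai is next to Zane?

Treat {Ravi,Ada} as one block (2 orders) and {Kai,Zane} as another (2 orders).
That leaves 5 units to arrange: 2 × 2 × 5! = 4 × 120 = 480.

480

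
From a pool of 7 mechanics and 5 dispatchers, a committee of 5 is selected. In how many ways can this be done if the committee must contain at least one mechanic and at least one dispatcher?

770

Total 5-person selections from all 12: C(12,5) = 792.
Selections missing a whole group: no mechanics → C(5,5) = 1; no dispatchers → C(7,5) = 21.
Both groups omitted at once is impossible, so 792 − 22 = 770.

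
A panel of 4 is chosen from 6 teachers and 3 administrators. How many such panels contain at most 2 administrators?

Split by how many administrators are chosen (0 through 2).
Sum: C(3,0)·C(6,4) + C(3,1)·C(6,3) + C(3,2)·C(6,2) = 15 + 60 + 45 = 120.

120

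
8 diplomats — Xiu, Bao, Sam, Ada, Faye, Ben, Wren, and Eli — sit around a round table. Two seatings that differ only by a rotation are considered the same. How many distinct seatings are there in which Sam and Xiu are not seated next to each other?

Without the restriction there are (7)! = 5040 seatings.
Those with Sam next to Xiu: fuse the pair into one unit and seat 7 units around a circle — 2·(6)! = 1440.
Subtracting, 5040 − 1440 = 3600.

3600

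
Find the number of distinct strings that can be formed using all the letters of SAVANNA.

420

The 7 letters of SAVANNA have repeats: A appearing 3 times and N appearing twice.
The number of distinct arrangements is 7!/(3!·2!) = 5040/12 = 420.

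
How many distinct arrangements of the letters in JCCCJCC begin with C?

With the first slot taken by C, it remains to arrange the other 6 letters (JCCJCC).
Those 6 letters have C appearing 4 times and J appearing twice, giving (6)!/(4!·2!) = 15.

15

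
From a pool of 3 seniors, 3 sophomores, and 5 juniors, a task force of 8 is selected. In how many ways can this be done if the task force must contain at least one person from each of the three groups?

163

With no constraint there are C(11,8) = 165 possible selections.
Subtract selections that omit an entire group: no seniors → C(8,8) = 1; no sophomores → C(8,8) = 1; no juniors → C(6,8) = 0.
Add back selections omitting two groups (i.e. drawn from a single group): C(3,8) + C(3,8) + C(5,8) = 0.
By inclusion–exclusion: 165 − 2 + 0 = 163.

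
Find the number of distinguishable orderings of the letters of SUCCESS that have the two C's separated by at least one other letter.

Total arrangements of SUCCESS: 7!/(3!·2!) = 420.
Arrangements with the C's together: treat CC as one letter, giving (6)!/(3!) = 120.
Subtracting, 420 − 120 = 300 arrangements keep the C's apart.

300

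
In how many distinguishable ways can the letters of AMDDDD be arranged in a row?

AMDDDD has 6 letters with D appearing 4 times.
The number of distinct arrangements is 6!/(4!) = 720/24 = 30.

30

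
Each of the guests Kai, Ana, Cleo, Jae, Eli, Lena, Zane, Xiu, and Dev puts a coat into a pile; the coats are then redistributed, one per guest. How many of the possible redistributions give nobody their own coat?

This is the derangement count D_9: permutations of 9 items with no fixed point.
By inclusion–exclusion this is Σ_{j=0}^{9} (−1)^j C(9,j)·(9−j)!.
Computing: 362880 − 362880 + 181440 − 60480 + 15120 − 3024 + 504 − 72 + 9 − 1 = 133496.

133496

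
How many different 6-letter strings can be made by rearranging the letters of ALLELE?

ALLELE has 6 letters with E appearing twice and L appearing 3 times.
So there are 6! / (3!·2!) = 60 distinguishable arrangements.

60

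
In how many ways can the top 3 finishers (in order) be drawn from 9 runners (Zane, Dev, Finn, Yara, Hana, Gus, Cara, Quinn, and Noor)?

504

This is an ordered selection of 3 from 9: P(9,3).
That gives 9 × 8 × 7 = 504.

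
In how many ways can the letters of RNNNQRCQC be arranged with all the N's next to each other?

630

Treat the 3 copies of N as a single block. The multiset to arrange is then {NNN, C, C, Q, Q, R, R}, 7 items in all.
That gives (7)!/(2!·2!·2!) = 630 arrangements.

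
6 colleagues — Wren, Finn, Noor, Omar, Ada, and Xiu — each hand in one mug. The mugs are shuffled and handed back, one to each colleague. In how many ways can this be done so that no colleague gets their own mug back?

265

This is the derangement count D_6: permutations of 6 items with no fixed point.
By inclusion–exclusion this is Σ_{j=0}^{6} (−1)^j C(6,j)·(6−j)!.
Computing: 720 − 720 + 360 − 120 + 30 − 6 + 1 = 265.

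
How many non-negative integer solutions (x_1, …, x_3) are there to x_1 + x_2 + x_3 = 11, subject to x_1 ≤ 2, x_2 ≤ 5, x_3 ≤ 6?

6

By stars and bars, unrestricted non-negative solutions to x_1+…+x_3 = 11 number C(11+2,2) = 78.
Subtract solutions that violate a single cap (substitute x_i' = x_i − (cap_i+1)): x_1 ≥ 3 gives C(10,2) = 45; x_2 ≥ 6 gives C(7,2) = 21; x_3 ≥ 7 gives C(6,2) = 15. Together 81.
Add back pairs where two caps are both exceeded: 6 + 3 + 0 = 9.
By inclusion–exclusion the count is 78 − 81 + 9 = 6.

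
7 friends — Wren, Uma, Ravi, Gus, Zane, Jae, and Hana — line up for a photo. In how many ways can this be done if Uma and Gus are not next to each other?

3600

There are 7! = 5040 arrangements in all. If Uma and Gus are adjacent, merging them into one block gives 2·(6)! = 1440 arrangements.
Complementary counting: 5040 − 1440 = 3600.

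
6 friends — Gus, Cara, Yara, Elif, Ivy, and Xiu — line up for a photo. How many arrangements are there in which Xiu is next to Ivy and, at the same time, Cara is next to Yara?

96

Treat {Xiu,Ivy} as one block (2 orders) and {Cara,Yara} as another (2 orders).
That leaves 4 units to arrange: 2 × 2 × 4! = 4 × 24 = 96.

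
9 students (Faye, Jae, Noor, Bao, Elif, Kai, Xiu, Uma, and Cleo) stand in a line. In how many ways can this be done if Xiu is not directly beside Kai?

282240

There are 9! = 362880 arrangements in all. If Xiu and Kai are adjacent, merging them into one block gives 2·(8)! = 80640 arrangements.
Complementary counting: 362880 − 80640 = 282240.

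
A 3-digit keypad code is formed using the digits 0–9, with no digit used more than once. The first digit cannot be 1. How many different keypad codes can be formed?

648

The first digit has 10−1 = 9 choices (anything except 1).
The remaining 2 digits are filled from the other 9 symbols without repetition: 9 × 8 = 72.
Total: 9 × 72 = 648.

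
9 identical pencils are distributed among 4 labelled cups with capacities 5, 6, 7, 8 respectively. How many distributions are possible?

Ignoring the caps, the number of non-negative solutions to x_1+…+x_4 = 9 is C(12,3) = 220.
Subtract solutions that violate a single cap (substitute x_i' = x_i − (cap_i+1)): x_1 ≥ 6 gives C(6,3) = 20; x_2 ≥ 7 gives C(5,3) = 10; x_3 ≥ 8 gives C(4,3) = 4; x_4 ≥ 9 gives C(3,3) = 1. Together 35.
No two caps can be exceeded simultaneously, so the pair terms are all 0.
By inclusion–exclusion the count is 220 − 35 + 0 = 185.

185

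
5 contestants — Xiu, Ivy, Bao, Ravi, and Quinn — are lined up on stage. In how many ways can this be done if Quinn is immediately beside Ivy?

Glue Quinn and Ivy into one block (2 internal orders), leaving 4 units to arrange in a row.
That gives 2 × 4! = 2 × 24 = 48.

48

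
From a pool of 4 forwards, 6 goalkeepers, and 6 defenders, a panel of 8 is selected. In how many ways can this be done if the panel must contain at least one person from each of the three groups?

With no constraint there are C(16,8) = 12870 possible selections.
Subtract selections that omit an entire group: no forwards → C(12,8) = 495; no goalkeepers → C(10,8) = 45; no defenders → C(10,8) = 45.
Add back selections omitting two groups (i.e. drawn from a single group): C(4,8) + C(6,8) + C(6,8) = 0.
By inclusion–exclusion: 12870 − 585 + 0 = 12285.

12285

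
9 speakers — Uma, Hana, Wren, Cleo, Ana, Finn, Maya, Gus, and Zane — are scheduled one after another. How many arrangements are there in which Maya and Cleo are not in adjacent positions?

There are 9! = 362880 arrangements in all. If Maya and Cleo are adjacent, merging them into one block gives 2·(8)! = 80640 arrangements.
Complementary counting: 362880 − 80640 = 282240.

282240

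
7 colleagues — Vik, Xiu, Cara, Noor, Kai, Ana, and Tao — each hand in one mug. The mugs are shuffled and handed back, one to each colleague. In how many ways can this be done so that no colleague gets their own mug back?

1854

Let Aᵢ be the assignments in which colleague i gets their own mug. We want the size of the complement of A₁∪…∪A_7.
By inclusion–exclusion this is Σ_{j=0}^{7} (−1)^j C(7,j)·(7−j)!.
Computing: 5040 − 5040 + 2520 − 840 + 210 − 42 + 7 − 1 = 1854.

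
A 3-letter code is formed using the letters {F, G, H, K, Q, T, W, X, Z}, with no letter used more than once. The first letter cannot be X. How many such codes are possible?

The first letter has 9−1 = 8 choices (anything except X).
The remaining 2 letters are filled from the other 8 symbols without repetition: 8 × 7 = 56.
Total: 8 × 56 = 448.

448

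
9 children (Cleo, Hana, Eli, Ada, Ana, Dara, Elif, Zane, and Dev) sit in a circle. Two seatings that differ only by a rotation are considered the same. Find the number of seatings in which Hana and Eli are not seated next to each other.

Without the restriction there are (8)! = 40320 seatings.
Seatings with Hana beside Eli: treat them as a block with 2 internal orders, giving 2 × (7)! = 10080.
Subtracting, 40320 − 10080 = 30240.

30240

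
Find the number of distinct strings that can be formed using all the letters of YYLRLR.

90

The 6 letters of YYLRLR have repeats: L appearing twice, R appearing twice, and Y appearing twice.
Dividing 6! = 720 by 2!·2!·2! = 8 for the repeated letters gives 90.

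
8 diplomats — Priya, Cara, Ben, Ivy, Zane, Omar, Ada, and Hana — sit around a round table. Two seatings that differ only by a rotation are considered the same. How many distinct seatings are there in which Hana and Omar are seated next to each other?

Treat {Hana, Omar} as one unit (2 internal orders) and seat the resulting 7 units around the table: (6)! circular arrangements.
So 2 × (6)! = 2 × 720 = 1440.

1440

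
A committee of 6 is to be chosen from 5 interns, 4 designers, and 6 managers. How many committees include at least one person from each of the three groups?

4250

Total 6-person selections from all 15: C(15,6) = 5005.
Subtract selections that omit an entire group: no interns → C(10,6) = 210; no designers → C(11,6) = 462; no managers → C(9,6) = 84.
Add back selections omitting two groups (i.e. drawn from a single group): C(5,6) + C(4,6) + C(6,6) = 1.
By inclusion–exclusion: 5005 − 756 + 1 = 4250.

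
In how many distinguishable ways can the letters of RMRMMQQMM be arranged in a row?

The 9 letters of RMRMMQQMM have repeats: M appearing 5 times, Q appearing twice, and R appearing twice.
Dividing 9! = 362880 by 5!·2!·2! = 480 for the repeated letters gives 756.

756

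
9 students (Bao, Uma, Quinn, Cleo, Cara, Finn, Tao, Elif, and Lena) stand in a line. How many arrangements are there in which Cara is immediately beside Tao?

80640

Place the 7 others and the Cara-Tao pair as 8 objects in a line; the pair has 2 internal arrangements.
That gives 2 × 8! = 2 × 40320 = 80640.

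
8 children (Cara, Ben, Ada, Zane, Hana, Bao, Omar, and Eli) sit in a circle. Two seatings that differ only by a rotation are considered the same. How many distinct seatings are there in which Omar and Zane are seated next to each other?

1440

Treat {Omar, Zane} as one unit (2 internal orders) and seat the resulting 7 units around the table: (6)! circular arrangements.
So 2 × (6)! = 2 × 720 = 1440.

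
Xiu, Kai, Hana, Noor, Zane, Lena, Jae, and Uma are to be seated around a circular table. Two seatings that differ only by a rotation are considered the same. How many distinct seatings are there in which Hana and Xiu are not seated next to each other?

3600

Without the restriction there are (7)! = 5040 seatings.
Seatings with Hana beside Xiu: treat them as a block with 2 internal orders, giving 2 × (6)! = 1440.
Subtracting, 5040 − 1440 = 3600.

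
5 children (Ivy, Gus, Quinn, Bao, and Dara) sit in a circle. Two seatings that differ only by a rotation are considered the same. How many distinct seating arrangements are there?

Seat Ivy anywhere (absorbing the rotational symmetry), then permute the other 4: (4)! = 24.

24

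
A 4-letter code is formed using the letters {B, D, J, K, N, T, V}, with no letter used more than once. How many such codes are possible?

With no repetition, fill the 4 letters in order: 7 choices, then 6, down to 4.
That product is 7 × 6 × 5 × 4 = 840.

840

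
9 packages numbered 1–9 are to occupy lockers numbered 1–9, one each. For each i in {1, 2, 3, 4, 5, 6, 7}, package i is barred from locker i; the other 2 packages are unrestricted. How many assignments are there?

165016

Let Aᵢ (for 1 ≤ i ≤ 7) be the placements that put package i in its forbidden locker. Any j of these fix j positions, leaving (9−j)! ways to fill the rest, and there are C(7,j) ways to pick which j.
By inclusion–exclusion, the number of valid placements is Σ_{j=0}^{7} (−1)^j C(7,j)·(9−j)!.
Computing: 362880 − 282240 + 105840 − 25200 + 4200 − 504 + 42 − 2 = 165016.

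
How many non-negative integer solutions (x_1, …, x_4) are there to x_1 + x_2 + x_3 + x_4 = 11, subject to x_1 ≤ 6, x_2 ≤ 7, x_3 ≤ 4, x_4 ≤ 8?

Ignoring the caps, the number of non-negative solutions to x_1+…+x_4 = 11 is C(14,3) = 364.
Subtract solutions that violate a single cap (substitute x_i' = x_i − (cap_i+1)): x_1 ≥ 7 gives C(7,3) = 35; x_2 ≥ 8 gives C(6,3) = 20; x_3 ≥ 5 gives C(9,3) = 84; x_4 ≥ 9 gives C(5,3) = 10. Together 149.
No two caps can be exceeded simultaneously, so the pair terms are all 0.
By inclusion–exclusion the count is 364 − 149 + 0 = 215.

215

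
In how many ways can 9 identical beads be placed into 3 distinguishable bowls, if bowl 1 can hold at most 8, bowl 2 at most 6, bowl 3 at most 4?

By stars and bars, unrestricted non-negative solutions to x_1+…+x_3 = 9 number C(9+2,2) = 55.
Subtract solutions that violate a single cap (substitute x_i' = x_i − (cap_i+1)): x_1 ≥ 9 gives C(2,2) = 1; x_2 ≥ 7 gives C(4,2) = 6; x_3 ≥ 5 gives C(6,2) = 15. Together 22.
No two caps can be exceeded simultaneously, so the pair terms are all 0.
By inclusion–exclusion the count is 55 − 22 + 0 = 33.

33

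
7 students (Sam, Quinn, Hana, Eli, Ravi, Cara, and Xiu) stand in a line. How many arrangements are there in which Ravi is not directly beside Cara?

3600

Of the 7! = 5040 arrangements, those with Ravi and Cara adjacent number 2 × 6! = 1440 (treat the pair as a block with 2 internal orders).
Complementary counting: 5040 − 1440 = 3600.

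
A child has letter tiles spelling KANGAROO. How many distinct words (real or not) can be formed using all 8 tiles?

The 8 letters of KANGAROO have repeats: A appearing twice and O appearing twice.
Dividing 8! = 40320 by 2!·2! = 4 for the repeated letters gives 10080.

10080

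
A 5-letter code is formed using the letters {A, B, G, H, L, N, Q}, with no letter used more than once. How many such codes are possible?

2520

This is a permutation of 5 out of 7: P(7,5) = 7!/2!.
That product is 7 × 6 × 5 × 4 × 3 = 2520.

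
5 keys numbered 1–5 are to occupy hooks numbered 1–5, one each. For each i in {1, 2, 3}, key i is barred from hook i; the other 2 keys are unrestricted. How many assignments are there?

Let Aᵢ (for i ∈ {1, 2, 3}) be the placements that put key i in its forbidden hook. Any j of these fix j positions, leaving (5−j)! ways to fill the rest, and there are C(3,j) ways to pick which j.
By inclusion–exclusion, the number of valid placements is Σ_{j=0}^{3} (−1)^j C(3,j)·(5−j)!.
Computing: 120 − 72 + 18 − 2 = 64.

64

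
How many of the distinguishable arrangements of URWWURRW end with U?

140

Fix U in the last position and arrange the remaining 7 letters.
Those 7 letters have R appearing 3 times and W appearing 3 times, giving (7)!/(3!·3!) = 140.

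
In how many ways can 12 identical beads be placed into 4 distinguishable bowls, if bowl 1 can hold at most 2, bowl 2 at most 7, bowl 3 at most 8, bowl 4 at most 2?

By stars and bars, unrestricted non-negative solutions to x_1+…+x_4 = 12 number C(12+3,3) = 455.
Subtract solutions that violate a single cap (substitute x_i' = x_i − (cap_i+1)): x_1 ≥ 3 gives C(12,3) = 220; x_2 ≥ 8 gives C(7,3) = 35; x_3 ≥ 9 gives C(6,3) = 20; x_4 ≥ 3 gives C(12,3) = 220. Together 495.
Add back pairs where two caps are both exceeded: 4 + 1 + 84 + 0 + 4 + 1 = 94.
By inclusion–exclusion the count is 455 − 495 + 94 = 54.

54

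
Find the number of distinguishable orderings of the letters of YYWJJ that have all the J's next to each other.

12

Treat the 2 copies of J as a single block. The multiset to arrange is then {JJ, W, Y, Y}, 4 items in all.
That gives (4)!/(2!) = 12 arrangements.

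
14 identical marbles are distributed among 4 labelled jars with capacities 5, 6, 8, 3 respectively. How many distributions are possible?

Without the upper bounds there are C(17,3) = 680 ways to split 14 among 4 jars.
Subtract solutions that violate a single cap (substitute x_i' = x_i − (cap_i+1)): x_1 ≥ 6 gives C(11,3) = 165; x_2 ≥ 7 gives C(10,3) = 120; x_3 ≥ 9 gives C(8,3) = 56; x_4 ≥ 4 gives C(13,3) = 286. Together 627.
Add back pairs where two caps are both exceeded: 4 + 0 + 35 + 0 + 20 + 4 = 63.
By inclusion–exclusion the count is 680 − 627 + 63 = 116.

116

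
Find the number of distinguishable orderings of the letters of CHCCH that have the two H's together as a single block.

4

Treat the 2 copies of H as a single block. The multiset to arrange is then {HH, C, C, C}, 4 items in all.
That gives (4)!/(3!) = 4 arrangements.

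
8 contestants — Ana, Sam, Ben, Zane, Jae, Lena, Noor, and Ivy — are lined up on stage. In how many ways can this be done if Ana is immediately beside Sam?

10080

Place the 6 others and the Ana-Sam pair as 7 objects in a line; the pair has 2 internal arrangements.
So the count is 2·(7)! = 10080.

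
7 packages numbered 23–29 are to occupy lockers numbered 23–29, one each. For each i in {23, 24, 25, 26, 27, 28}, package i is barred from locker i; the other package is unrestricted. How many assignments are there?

2119

Let Aᵢ (for 23 ≤ i ≤ 28) be the placements that put package i in its forbidden locker. Any j of these fix j positions, leaving (7−j)! ways to fill the rest, and there are C(6,j) ways to pick which j.
By inclusion–exclusion, the number of valid placements is Σ_{j=0}^{6} (−1)^j C(6,j)·(7−j)!.
Computing: 5040 − 4320 + 1800 − 480 + 90 − 12 + 1 = 2119.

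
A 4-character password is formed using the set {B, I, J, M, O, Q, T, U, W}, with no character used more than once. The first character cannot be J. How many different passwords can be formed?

The first character has 9−1 = 8 choices (anything except J).
The remaining 3 characters are filled from the other 8 symbols without repetition: 8 × 7 × 6 = 336.
Total: 8 × 336 = 2688.

2688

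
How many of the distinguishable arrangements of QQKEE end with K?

6

Fix K in the last position and arrange the remaining 4 letters.
Those 4 letters have E appearing twice and Q appearing twice, giving (4)!/(2!·2!) = 6.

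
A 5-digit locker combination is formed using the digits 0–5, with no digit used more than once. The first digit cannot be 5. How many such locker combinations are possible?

600

The first digit has 6−1 = 5 choices (anything except 5).
The remaining 4 digits are filled from the other 5 symbols without repetition: 5 × 4 × 3 × 2 = 120.
Total: 5 × 120 = 600.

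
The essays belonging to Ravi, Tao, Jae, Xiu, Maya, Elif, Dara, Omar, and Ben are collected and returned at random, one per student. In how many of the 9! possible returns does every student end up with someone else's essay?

133496

This is the derangement count D_9: permutations of 9 items with no fixed point.
By inclusion–exclusion this is Σ_{j=0}^{9} (−1)^j C(9,j)·(9−j)!.
Computing: 362880 − 362880 + 181440 − 60480 + 15120 − 3024 + 504 − 72 + 9 − 1 = 133496.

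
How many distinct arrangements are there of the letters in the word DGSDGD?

DGSDGD has 6 letters with D appearing 3 times and G appearing twice.
Dividing 6! = 720 by 3!·2! = 12 for the repeated letters gives 60.

60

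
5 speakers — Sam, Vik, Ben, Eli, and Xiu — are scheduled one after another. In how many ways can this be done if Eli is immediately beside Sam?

48

Glue Eli and Sam into one block (2 internal orders), leaving 4 units to arrange in a row.
That gives 2 × 4! = 2 × 24 = 48.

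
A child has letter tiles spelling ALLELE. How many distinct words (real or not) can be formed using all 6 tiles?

60

Letter multiplicities in ALLELE: A×1, E×2, L×3.
Dividing 6! = 720 by 3!·2! = 12 for the repeated letters gives 60.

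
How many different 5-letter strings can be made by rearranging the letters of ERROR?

Letter multiplicities in ERROR: E×1, O×1, R×3.
The number of distinct arrangements is 5!/(3!) = 120/6 = 20.

20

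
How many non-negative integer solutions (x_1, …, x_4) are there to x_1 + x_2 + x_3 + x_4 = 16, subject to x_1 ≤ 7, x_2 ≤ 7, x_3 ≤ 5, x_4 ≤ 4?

Ignoring the caps, the number of non-negative solutions to x_1+…+x_4 = 16 is C(19,3) = 969.
Subtract solutions that violate a single cap (substitute x_i' = x_i − (cap_i+1)): x_1 ≥ 8 gives C(11,3) = 165; x_2 ≥ 8 gives C(11,3) = 165; x_3 ≥ 6 gives C(13,3) = 286; x_4 ≥ 5 gives C(14,3) = 364. Together 980.
Add back pairs where two caps are both exceeded: 1 + 10 + 20 + 10 + 20 + 56 = 117.
By inclusion–exclusion the count is 969 − 980 + 117 = 106.

106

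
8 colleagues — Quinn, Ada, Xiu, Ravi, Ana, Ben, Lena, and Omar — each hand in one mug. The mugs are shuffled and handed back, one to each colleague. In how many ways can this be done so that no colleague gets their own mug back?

Let Aᵢ be the assignments in which colleague i gets their own mug. We want the size of the complement of A₁∪…∪A_8.
By inclusion–exclusion this is Σ_{j=0}^{8} (−1)^j C(8,j)·(8−j)!.
Computing: 40320 − 40320 + 20160 − 6720 + 1680 − 336 + 56 − 8 + 1 = 14833.

14833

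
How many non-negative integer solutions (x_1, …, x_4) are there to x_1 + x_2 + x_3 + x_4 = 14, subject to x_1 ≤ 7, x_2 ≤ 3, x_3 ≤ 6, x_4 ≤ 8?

168

Ignoring the caps, the number of non-negative solutions to x_1+…+x_4 = 14 is C(17,3) = 680.
Subtract solutions that violate a single cap (substitute x_i' = x_i − (cap_i+1)): x_1 ≥ 8 gives C(9,3) = 84; x_2 ≥ 4 gives C(13,3) = 286; x_3 ≥ 7 gives C(10,3) = 120; x_4 ≥ 9 gives C(8,3) = 56. Together 546.
Add back pairs where two caps are both exceeded: 10 + 0 + 0 + 20 + 4 + 0 = 34.
By inclusion–exclusion the count is 680 − 546 + 34 = 168.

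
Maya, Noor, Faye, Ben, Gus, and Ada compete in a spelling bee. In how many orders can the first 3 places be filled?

120

This is an ordered selection of 3 from 6: P(6,3).
That gives 6 × 5 × 4 = 120.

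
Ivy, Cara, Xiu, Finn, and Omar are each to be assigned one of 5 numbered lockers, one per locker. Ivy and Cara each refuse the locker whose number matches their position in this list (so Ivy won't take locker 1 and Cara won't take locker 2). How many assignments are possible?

Let Aᵢ (for i ∈ {1, 2}) be the placements that put person i in their forbidden locker. Any j of these fix j positions, leaving (5−j)! ways to fill the rest, and there are C(2,j) ways to pick which j.
By inclusion–exclusion, the number of valid placements is Σ_{j=0}^{2} (−1)^j C(2,j)·(5−j)!.
Computing: 120 − 48 + 6 = 78.

78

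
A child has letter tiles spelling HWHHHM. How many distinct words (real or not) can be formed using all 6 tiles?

The 6 letters of HWHHHM have repeats: H appearing 4 times.
The number of distinct arrangements is 6!/(4!) = 720/24 = 30.

30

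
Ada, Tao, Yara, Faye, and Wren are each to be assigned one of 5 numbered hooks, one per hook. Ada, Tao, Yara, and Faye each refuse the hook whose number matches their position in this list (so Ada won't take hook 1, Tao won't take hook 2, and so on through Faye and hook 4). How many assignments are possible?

Let Aᵢ (for 1 ≤ i ≤ 4) be the placements that put person i in their forbidden hook. Any j of these fix j positions, leaving (5−j)! ways to fill the rest, and there are C(4,j) ways to pick which j.
By inclusion–exclusion, the number of valid placements is Σ_{j=0}^{4} (−1)^j C(4,j)·(5−j)!.
Computing: 120 − 96 + 36 − 8 + 1 = 53.

53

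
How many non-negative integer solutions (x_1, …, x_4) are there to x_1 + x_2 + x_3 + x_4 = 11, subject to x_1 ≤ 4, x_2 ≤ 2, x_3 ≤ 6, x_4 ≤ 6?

73

Without the upper bounds there are C(14,3) = 364 ways to split 11 among 4 variables.
Subtract solutions that violate a single cap (substitute x_i' = x_i − (cap_i+1)): x_1 ≥ 5 gives C(9,3) = 84; x_2 ≥ 3 gives C(11,3) = 165; x_3 ≥ 7 gives C(7,3) = 35; x_4 ≥ 7 gives C(7,3) = 35. Together 319.
Add back pairs where two caps are both exceeded: 20 + 0 + 0 + 4 + 4 + 0 = 28.
By inclusion–exclusion the count is 364 − 319 + 28 = 73.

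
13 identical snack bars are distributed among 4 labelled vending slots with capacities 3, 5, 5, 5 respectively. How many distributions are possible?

52

By stars and bars, unrestricted non-negative solutions to x_1+…+x_4 = 13 number C(13+3,3) = 560.
Subtract solutions that violate a single cap (substitute x_i' = x_i − (cap_i+1)): x_1 ≥ 4 gives C(12,3) = 220; x_2 ≥ 6 gives C(10,3) = 120; x_3 ≥ 6 gives C(10,3) = 120; x_4 ≥ 6 gives C(10,3) = 120. Together 580.
Add back pairs where two caps are both exceeded: 20 + 20 + 20 + 4 + 4 + 4 = 72.
By inclusion–exclusion the count is 560 − 580 + 72 = 52.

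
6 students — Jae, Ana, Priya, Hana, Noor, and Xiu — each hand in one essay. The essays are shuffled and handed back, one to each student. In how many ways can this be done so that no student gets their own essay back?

Count assignments avoiding every fixed point. For any j of the 6 students fixed to their own essay, the other 6−j can be arranged in (6−j)! ways.
By inclusion–exclusion this is Σ_{j=0}^{6} (−1)^j C(6,j)·(6−j)!.
Computing: 720 − 720 + 360 − 120 + 30 − 6 + 1 = 265.

265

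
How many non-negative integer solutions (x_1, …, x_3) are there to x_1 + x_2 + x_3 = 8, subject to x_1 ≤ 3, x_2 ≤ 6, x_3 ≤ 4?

Without the upper bounds there are C(10,2) = 45 ways to split 8 among 3 variables.
Subtract solutions that violate a single cap (substitute x_i' = x_i − (cap_i+1)): x_1 ≥ 4 gives C(6,2) = 15; x_2 ≥ 7 gives C(3,2) = 3; x_3 ≥ 5 gives C(5,2) = 10. Together 28.
No two caps can be exceeded simultaneously, so the pair terms are all 0.
By inclusion–exclusion the count is 45 − 28 + 0 = 17.

17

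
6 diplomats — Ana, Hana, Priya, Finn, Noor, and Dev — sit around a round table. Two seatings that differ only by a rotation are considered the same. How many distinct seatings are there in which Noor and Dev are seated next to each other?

48

Treat {Noor, Dev} as one unit (2 internal orders) and seat the resulting 5 units around the table: (4)! circular arrangements.
So 2 × (4)! = 2 × 24 = 48.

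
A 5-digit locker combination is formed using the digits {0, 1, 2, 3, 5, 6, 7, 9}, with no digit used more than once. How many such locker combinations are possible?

6720

With no repetition, fill the 5 digits in order: 8 choices, then 7, down to 4.
8 × 7 × 6 × 5 × 4 = 6720.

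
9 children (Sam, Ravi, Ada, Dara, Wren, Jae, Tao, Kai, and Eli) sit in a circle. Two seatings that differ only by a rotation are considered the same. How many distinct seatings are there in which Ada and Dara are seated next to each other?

Treat {Ada, Dara} as one unit (2 internal orders) and seat the resulting 8 units around the table: (7)! circular arrangements.
So 2 × (7)! = 2 × 5040 = 10080.

10080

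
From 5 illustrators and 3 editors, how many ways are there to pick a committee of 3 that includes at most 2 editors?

Split by how many editors are chosen (0 through 2).
Sum: C(3,0)·C(5,3) + C(3,1)·C(5,2) + C(3,2)·C(5,1) = 10 + 30 + 15 = 55.

55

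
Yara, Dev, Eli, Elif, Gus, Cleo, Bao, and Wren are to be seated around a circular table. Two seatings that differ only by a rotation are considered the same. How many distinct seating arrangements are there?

Seat Yara anywhere (absorbing the rotational symmetry), then permute the other 7: (7)! = 5040.

5040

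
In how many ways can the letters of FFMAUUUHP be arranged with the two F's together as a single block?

Treat the 2 copies of F as a single block. The multiset to arrange is then {FF, A, H, M, P, U, U, U}, 8 items in all.
That gives (8)!/(3!) = 6720 arrangements.

6720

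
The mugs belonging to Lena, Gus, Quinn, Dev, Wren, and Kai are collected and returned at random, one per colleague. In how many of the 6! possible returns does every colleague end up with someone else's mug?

This is the derangement count D_6: permutations of 6 items with no fixed point.
By inclusion–exclusion this is Σ_{j=0}^{6} (−1)^j C(6,j)·(6−j)!.
Computing: 720 − 720 + 360 − 120 + 30 − 6 + 1 = 265.

265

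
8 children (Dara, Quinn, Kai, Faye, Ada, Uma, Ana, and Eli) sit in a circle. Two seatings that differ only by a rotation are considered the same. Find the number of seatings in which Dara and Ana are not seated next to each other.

3600

All circular seatings of 8 people number (7)! = 5040.
Seatings with Dara beside Ana: treat them as a block with 2 internal orders, giving 2 × (6)! = 1440.
Subtracting, 5040 − 1440 = 3600.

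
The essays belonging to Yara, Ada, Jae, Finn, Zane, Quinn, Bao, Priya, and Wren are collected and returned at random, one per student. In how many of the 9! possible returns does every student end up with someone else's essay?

133496

Count assignments avoiding every fixed point. For any j of the 9 students fixed to their own essay, the other 9−j can be arranged in (9−j)! ways.
By inclusion–exclusion this is Σ_{j=0}^{9} (−1)^j C(9,j)·(9−j)!.
Computing: 362880 − 362880 + 181440 − 60480 + 15120 − 3024 + 504 − 72 + 9 − 1 = 133496.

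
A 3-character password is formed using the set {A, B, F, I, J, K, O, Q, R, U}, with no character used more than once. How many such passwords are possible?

720

This is a permutation of 3 out of 10: P(10,3) = 10!/7!.
10 × 9 × 8 = 720.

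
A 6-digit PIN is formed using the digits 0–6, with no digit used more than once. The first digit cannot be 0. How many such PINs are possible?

4320

The first digit has 7−1 = 6 choices (anything except 0).
The remaining 5 digits are filled from the other 6 symbols without repetition: 6 × 5 × 4 × 3 × 2 = 720.
Total: 6 × 720 = 4320.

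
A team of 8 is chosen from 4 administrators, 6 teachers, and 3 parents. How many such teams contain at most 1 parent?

Split by how many parents are chosen (0 through 1).
Sum: C(3,0)·C(10,8) + C(3,1)·C(10,7) = 45 + 360 = 405.

405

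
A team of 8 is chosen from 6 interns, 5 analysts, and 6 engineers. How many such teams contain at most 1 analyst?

Split by how many analysts are chosen (0 through 1).
Sum: C(5,0)·C(12,8) + C(5,1)·C(12,7) = 495 + 3960 = 4455.

4455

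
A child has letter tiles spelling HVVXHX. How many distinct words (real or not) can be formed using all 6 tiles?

The 6 letters of HVVXHX have repeats: H appearing twice, V appearing twice, and X appearing twice.
So there are 6! / (2!·2!·2!) = 90 distinguishable arrangements.

90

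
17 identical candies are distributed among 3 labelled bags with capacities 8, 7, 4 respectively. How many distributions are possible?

Ignoring the caps, the number of non-negative solutions to x_1+…+x_3 = 17 is C(19,2) = 171.
Subtract solutions that violate a single cap (substitute x_i' = x_i − (cap_i+1)): x_1 ≥ 9 gives C(10,2) = 45; x_2 ≥ 8 gives C(11,2) = 55; x_3 ≥ 5 gives C(14,2) = 91. Together 191.
Add back pairs where two caps are both exceeded: 1 + 10 + 15 = 26.
By inclusion–exclusion the count is 171 − 191 + 26 = 6.

6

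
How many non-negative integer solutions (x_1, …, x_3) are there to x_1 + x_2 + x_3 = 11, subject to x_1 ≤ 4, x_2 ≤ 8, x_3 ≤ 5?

24

By stars and bars, unrestricted non-negative solutions to x_1+…+x_3 = 11 number C(11+2,2) = 78.
Subtract solutions that violate a single cap (substitute x_i' = x_i − (cap_i+1)): x_1 ≥ 5 gives C(8,2) = 28; x_2 ≥ 9 gives C(4,2) = 6; x_3 ≥ 6 gives C(7,2) = 21. Together 55.
Add back pairs where two caps are both exceeded: 0 + 1 + 0 = 1.
By inclusion–exclusion the count is 78 − 55 + 1 = 24.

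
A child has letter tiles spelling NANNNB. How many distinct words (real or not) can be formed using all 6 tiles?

Letter multiplicities in NANNNB: A×1, B×1, N×4.
Dividing 6! = 720 by 4! = 24 for the repeated letters gives 30.

30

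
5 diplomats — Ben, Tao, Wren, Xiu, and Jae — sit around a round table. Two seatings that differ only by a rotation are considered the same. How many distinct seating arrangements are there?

Around a circle, 5 distinct people have 5!/5 = (4)! = 24 rotationally distinct seatings.

24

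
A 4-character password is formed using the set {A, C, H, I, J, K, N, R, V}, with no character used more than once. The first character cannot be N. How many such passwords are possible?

The first character has 9−1 = 8 choices (anything except N).
The remaining 3 characters are filled from the other 8 symbols without repetition: 8 × 7 × 6 = 336.
Total: 8 × 336 = 2688.

2688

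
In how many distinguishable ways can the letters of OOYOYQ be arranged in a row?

60

Letter multiplicities in OOYOYQ: O×3, Q×1, Y×2.
So there are 6! / (3!·2!) = 60 distinguishable arrangements.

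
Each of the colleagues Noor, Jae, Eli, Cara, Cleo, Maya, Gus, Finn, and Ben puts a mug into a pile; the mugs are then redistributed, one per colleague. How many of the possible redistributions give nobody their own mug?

133496

Count assignments avoiding every fixed point. For any j of the 9 colleagues fixed to their own mug, the other 9−j can be arranged in (9−j)! ways.
By inclusion–exclusion this is Σ_{j=0}^{9} (−1)^j C(9,j)·(9−j)!.
Computing: 362880 − 362880 + 181440 − 60480 + 15120 − 3024 + 504 − 72 + 9 − 1 = 133496.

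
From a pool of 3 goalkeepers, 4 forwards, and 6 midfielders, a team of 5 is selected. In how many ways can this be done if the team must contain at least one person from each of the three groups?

Total 5-person selections from all 13: C(13,5) = 1287.
Selections missing a whole group: no goalkeepers → C(10,5) = 252; no forwards → C(9,5) = 126; no midfielders → C(7,5) = 21.
Add back selections omitting two groups (i.e. drawn from a single group): C(3,5) + C(4,5) + C(6,5) = 6.
By inclusion–exclusion: 1287 − 399 + 6 = 894.

894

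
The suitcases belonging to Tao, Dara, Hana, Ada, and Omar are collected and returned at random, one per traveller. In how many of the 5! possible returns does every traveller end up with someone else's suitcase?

This is the derangement count D_5: permutations of 5 items with no fixed point.
By inclusion–exclusion this is Σ_{j=0}^{5} (−1)^j C(5,j)·(5−j)!.
Computing: 120 − 120 + 60 − 20 + 5 − 1 = 44.

44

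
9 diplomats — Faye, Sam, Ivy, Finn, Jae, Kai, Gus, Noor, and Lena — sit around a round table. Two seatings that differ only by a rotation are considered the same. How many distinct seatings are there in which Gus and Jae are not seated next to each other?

30240

All circular seatings of 9 people number (8)! = 40320.
Seatings with Gus beside Jae: treat them as a block with 2 internal orders, giving 2 × (7)! = 10080.
Subtracting, 40320 − 10080 = 30240.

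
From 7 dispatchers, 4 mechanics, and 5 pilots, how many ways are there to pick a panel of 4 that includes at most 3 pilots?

1815

Split by how many pilots are chosen (0 through 3).
Sum: C(5,0)·C(11,4) + C(5,1)·C(11,3) + C(5,2)·C(11,2) + C(5,3)·C(11,1) = 330 + 825 + 550 + 110 = 1815.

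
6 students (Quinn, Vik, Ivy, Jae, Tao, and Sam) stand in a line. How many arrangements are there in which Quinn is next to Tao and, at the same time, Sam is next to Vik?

Treat {Quinn,Tao} as one block (2 orders) and {Sam,Vik} as another (2 orders).
That leaves 4 units to arrange: 2 × 2 × 4! = 4 × 24 = 96.

96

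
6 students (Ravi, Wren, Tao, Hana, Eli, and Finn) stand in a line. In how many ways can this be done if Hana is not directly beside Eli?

480

Of the 6! = 720 arrangements, those with Hana and Eli adjacent number 2 × 5! = 240 (treat the pair as a block with 2 internal orders).
So 720 − 240 = 480 arrangements keep them apart.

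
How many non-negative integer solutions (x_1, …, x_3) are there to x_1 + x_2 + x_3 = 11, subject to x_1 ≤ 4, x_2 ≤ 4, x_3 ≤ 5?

6

Ignoring the caps, the number of non-negative solutions to x_1+…+x_3 = 11 is C(13,2) = 78.
Subtract solutions that violate a single cap (substitute x_i' = x_i − (cap_i+1)): x_1 ≥ 5 gives C(8,2) = 28; x_2 ≥ 5 gives C(8,2) = 28; x_3 ≥ 6 gives C(7,2) = 21. Together 77.
Add back pairs where two caps are both exceeded: 3 + 1 + 1 = 5.
By inclusion–exclusion the count is 78 − 77 + 5 = 6.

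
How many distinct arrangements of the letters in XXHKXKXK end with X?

140

Fix X in the last position and arrange the remaining 7 letters.
Those 7 letters have K appearing 3 times and X appearing 3 times, giving (7)!/(3!·3!) = 140.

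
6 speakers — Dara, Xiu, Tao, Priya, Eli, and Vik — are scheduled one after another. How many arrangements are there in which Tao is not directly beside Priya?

480

Of the 6! = 720 arrangements, those with Tao and Priya adjacent number 2 × 5! = 240 (treat the pair as a block with 2 internal orders).
So 720 − 240 = 480 arrangements keep them apart.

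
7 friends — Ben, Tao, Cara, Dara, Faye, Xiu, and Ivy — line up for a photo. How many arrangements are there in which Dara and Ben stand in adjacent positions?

1440

Place the 5 others and the Dara-Ben pair as 6 objects in a line; the pair has 2 internal arrangements.
That gives 2 × 6! = 2 × 720 = 1440.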